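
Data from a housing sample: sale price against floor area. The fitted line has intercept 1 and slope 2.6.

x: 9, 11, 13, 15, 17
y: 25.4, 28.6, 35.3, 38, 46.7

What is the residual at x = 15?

e = -2

ŷ = 1 + 2.6·15 = 40
e = 38 − 40 = -2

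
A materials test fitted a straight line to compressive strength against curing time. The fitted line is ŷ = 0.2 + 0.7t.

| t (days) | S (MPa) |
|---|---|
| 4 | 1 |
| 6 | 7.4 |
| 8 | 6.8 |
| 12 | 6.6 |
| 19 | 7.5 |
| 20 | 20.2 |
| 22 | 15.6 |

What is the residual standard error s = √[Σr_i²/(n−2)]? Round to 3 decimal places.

t=4: ŷ = 0.2 + 0.7·4 = 3; r = 1 − 3 = -2
t=6: ŷ = 0.2 + 0.7·6 = 4.4; r = 7.4 − 4.4 = 3
t=8: ŷ = 0.2 + 0.7·8 = 5.8; r = 6.8 − 5.8 = 1
t=12: ŷ = 0.2 + 0.7·12 = 8.6; r = 6.6 − 8.6 = -2
t=19: ŷ = 0.2 + 0.7·19 = 13.5; r = 7.5 − 13.5 = -6
t=20: ŷ = 0.2 + 0.7·20 = 14.2; r = 20.2 − 14.2 = 6
t=22: ŷ = 0.2 + 0.7·22 = 15.6; r = 15.6 − 15.6 = 0
SSE = 4 + 9 + 1 + 4 + 36 + 36 + 0 = 90
s = √(90/5) = √18 ≈ 4.243

s = 4.243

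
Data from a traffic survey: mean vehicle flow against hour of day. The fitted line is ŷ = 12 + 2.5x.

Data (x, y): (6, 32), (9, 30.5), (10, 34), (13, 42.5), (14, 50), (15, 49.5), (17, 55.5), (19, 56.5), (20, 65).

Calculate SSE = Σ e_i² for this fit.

SSE = 82

x=6: ŷ = 12 + 2.5·6 = 27; e = 32 − 27 = 5
x=9: ŷ = 12 + 2.5·9 = 34.5; e = 30.5 − 34.5 = -4
x=10: ŷ = 12 + 2.5·10 = 37; e = 34 − 37 = -3
x=13: ŷ = 12 + 2.5·13 = 44.5; e = 42.5 − 44.5 = -2
x=14: ŷ = 12 + 2.5·14 = 47; e = 50 − 47 = 3
x=15: ŷ = 12 + 2.5·15 = 49.5; e = 49.5 − 49.5 = 0
x=17: ŷ = 12 + 2.5·17 = 54.5; e = 55.5 − 54.5 = 1
x=19: ŷ = 12 + 2.5·19 = 59.5; e = 56.5 − 59.5 = -3
x=20: ŷ = 12 + 2.5·20 = 62; e = 65 − 62 = 3
SSE = 25 + 16 + 9 + 4 + 9 + 0 + 1 + 9 + 9 = 82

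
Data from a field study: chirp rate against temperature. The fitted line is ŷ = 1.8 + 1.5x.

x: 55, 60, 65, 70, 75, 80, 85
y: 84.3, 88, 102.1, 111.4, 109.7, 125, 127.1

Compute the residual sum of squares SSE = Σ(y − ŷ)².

SSE = 79.68

x=55: ŷ = 1.8 + 1.5·55 = 84.3; e = 84.3 − 84.3 = 0
x=60: ŷ = 1.8 + 1.5·60 = 91.8; e = 88 − 91.8 = -3.8
x=65: ŷ = 1.8 + 1.5·65 = 99.3; e = 102.1 − 99.3 = 2.8
x=70: ŷ = 1.8 + 1.5·70 = 106.8; e = 111.4 − 106.8 = 4.6
x=75: ŷ = 1.8 + 1.5·75 = 114.3; e = 109.7 − 114.3 = -4.6
x=80: ŷ = 1.8 + 1.5·80 = 121.8; e = 125 − 121.8 = 3.2
x=85: ŷ = 1.8 + 1.5·85 = 129.3; e = 127.1 − 129.3 = -2.2
SSE = 0 + 14.44 + 7.84 + 21.16 + 21.16 + 10.24 + 4.84 = 79.68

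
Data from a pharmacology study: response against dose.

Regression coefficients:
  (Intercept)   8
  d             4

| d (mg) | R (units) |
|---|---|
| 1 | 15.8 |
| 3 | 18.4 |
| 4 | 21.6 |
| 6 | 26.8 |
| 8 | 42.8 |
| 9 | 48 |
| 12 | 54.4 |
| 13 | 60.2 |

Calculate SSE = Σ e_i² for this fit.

SSE = 76.24

d=1: ŷ = 8 + 4·1 = 12; e = 15.8 − 12 = 3.8
d=3: ŷ = 8 + 4·3 = 20; e = 18.4 − 20 = -1.6
d=4: ŷ = 8 + 4·4 = 24; e = 21.6 − 24 = -2.4
d=6: ŷ = 8 + 4·6 = 32; e = 26.8 − 32 = -5.2
d=8: ŷ = 8 + 4·8 = 40; e = 42.8 − 40 = 2.8
d=9: ŷ = 8 + 4·9 = 44; e = 48 − 44 = 4
d=12: ŷ = 8 + 4·12 = 56; e = 54.4 − 56 = -1.6
d=13: ŷ = 8 + 4·13 = 60; e = 60.2 − 60 = 0.2
SSE = 14.44 + 2.56 + 5.76 + 27.04 + 7.84 + 16 + 2.56 + 0.04 = 76.24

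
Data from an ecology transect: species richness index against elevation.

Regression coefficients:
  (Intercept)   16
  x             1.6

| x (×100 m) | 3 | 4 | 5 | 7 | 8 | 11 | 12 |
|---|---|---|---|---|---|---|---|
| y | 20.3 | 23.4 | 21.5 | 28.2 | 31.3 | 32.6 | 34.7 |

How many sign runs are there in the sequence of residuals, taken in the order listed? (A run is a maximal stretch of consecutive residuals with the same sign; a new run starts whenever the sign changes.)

x=3: ŷ = 16 + 1.6·3 = 20.8; e = 20.3 − 20.8 = -0.5
x=4: ŷ = 16 + 1.6·4 = 22.4; e = 23.4 − 22.4 = 1
x=5: ŷ = 16 + 1.6·5 = 24; e = 21.5 − 24 = -2.5
x=7: ŷ = 16 + 1.6·7 = 27.2; e = 28.2 − 27.2 = 1
x=8: ŷ = 16 + 1.6·8 = 28.8; e = 31.3 − 28.8 = 2.5
x=11: ŷ = 16 + 1.6·11 = 33.6; e = 32.6 − 33.6 = -1
x=12: ŷ = 16 + 1.6·12 = 35.2; e = 34.7 − 35.2 = -0.5
Signs: − + − + + − −
Runs: −×1, +×1, −×1, +×2, −×2 → 5

5 runs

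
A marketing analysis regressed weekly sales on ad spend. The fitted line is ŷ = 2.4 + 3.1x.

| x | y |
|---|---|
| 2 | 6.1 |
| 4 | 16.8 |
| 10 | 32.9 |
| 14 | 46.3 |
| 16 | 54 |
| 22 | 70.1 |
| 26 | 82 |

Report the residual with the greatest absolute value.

r = -2.5

x=2: ŷ = 2.4 + 3.1·2 = 8.6; r = 6.1 − 8.6 = -2.5
x=4: ŷ = 2.4 + 3.1·4 = 14.8; r = 16.8 − 14.8 = 2
x=10: ŷ = 2.4 + 3.1·10 = 33.4; r = 32.9 − 33.4 = -0.5
x=14: ŷ = 2.4 + 3.1·14 = 45.8; r = 46.3 − 45.8 = 0.5
x=16: ŷ = 2.4 + 3.1·16 = 52; r = 54 − 52 = 2
x=22: ŷ = 2.4 + 3.1·22 = 70.6; r = 70.1 − 70.6 = -0.5
x=26: ŷ = 2.4 + 3.1·26 = 83; r = 82 − 83 = -1
Largest |r| is 2.5 at x = 2, residual -2.5.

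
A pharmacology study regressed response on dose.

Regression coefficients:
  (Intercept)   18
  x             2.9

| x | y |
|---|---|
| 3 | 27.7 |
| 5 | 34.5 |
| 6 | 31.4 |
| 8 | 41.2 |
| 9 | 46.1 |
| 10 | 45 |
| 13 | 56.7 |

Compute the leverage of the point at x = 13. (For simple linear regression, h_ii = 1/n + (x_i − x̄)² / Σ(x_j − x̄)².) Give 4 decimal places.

x̄ = (3 + 5 + 6 + 8 + 9 + 10 + 13)/7 = 7.71429
Σ(x − x̄)² = 22.2245 + 7.36735 + 2.93878 + 0.0816327 + 1.65306 + 5.22449 + 27.9388 = 67.4286
h = 1/7 + (5.28571)²/67.4286 = 0.142857 + 0.414346 = 0.5572

h = 0.5572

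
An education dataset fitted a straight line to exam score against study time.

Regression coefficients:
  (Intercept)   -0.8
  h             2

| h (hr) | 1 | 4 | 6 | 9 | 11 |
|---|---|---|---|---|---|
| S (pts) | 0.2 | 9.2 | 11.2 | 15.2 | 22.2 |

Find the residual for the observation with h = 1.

ŷ = -0.8 + 2·1 = 1.2
r = 0.2 − 1.2 = -1

r = -1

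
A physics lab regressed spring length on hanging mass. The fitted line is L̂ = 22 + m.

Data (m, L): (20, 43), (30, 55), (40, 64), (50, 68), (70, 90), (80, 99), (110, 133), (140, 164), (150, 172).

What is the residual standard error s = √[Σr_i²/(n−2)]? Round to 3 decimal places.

m=20: L̂ = 22 + 20 = 42; r = 43 − 42 = 1
m=30: L̂ = 22 + 30 = 52; r = 55 − 52 = 3
m=40: L̂ = 22 + 40 = 62; r = 64 − 62 = 2
m=50: L̂ = 22 + 50 = 72; r = 68 − 72 = -4
m=70: L̂ = 22 + 70 = 92; r = 90 − 92 = -2
m=80: L̂ = 22 + 80 = 102; r = 99 − 102 = -3
m=110: L̂ = 22 + 110 = 132; r = 133 − 132 = 1
m=140: L̂ = 22 + 140 = 162; r = 164 − 162 = 2
m=150: L̂ = 22 + 150 = 172; r = 172 − 172 = 0
SSE = 1 + 9 + 4 + 16 + 4 + 9 + 1 + 4 + 0 = 48
s = √(48/7) = √6.85714 ≈ 2.619

s = 2.619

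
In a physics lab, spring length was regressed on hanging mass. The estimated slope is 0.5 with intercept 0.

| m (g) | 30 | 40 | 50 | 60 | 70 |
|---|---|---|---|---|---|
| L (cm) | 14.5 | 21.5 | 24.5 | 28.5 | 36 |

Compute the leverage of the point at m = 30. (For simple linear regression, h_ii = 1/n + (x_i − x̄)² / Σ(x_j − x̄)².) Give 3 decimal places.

h = 0.600

m̄ = (30 + 40 + 50 + 60 + 70)/5 = 50
Σ(m − m̄)² = 400 + 100 + 0 + 100 + 400 = 1000
h = 1/5 + (-20)²/1000 = 0.2 + 0.4 = 0.600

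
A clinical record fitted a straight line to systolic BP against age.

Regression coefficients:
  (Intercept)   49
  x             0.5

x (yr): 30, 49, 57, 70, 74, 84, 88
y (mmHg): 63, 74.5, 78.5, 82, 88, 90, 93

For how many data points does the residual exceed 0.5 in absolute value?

x=30: ŷ = 49 + 0.5·30 = 64; r = 63 − 64 = -1
x=49: ŷ = 49 + 0.5·49 = 73.5; r = 74.5 − 73.5 = 1
x=57: ŷ = 49 + 0.5·57 = 77.5; r = 78.5 − 77.5 = 1
x=70: ŷ = 49 + 0.5·70 = 84; r = 82 − 84 = -2
x=74: ŷ = 49 + 0.5·74 = 86; r = 88 − 86 = 2
x=84: ŷ = 49 + 0.5·84 = 91; r = 90 − 91 = -1
x=88: ŷ = 49 + 0.5·88 = 93; r = 93 − 93 = 0
|r| > 0.5: x=30 (|r|=1), x=49 (|r|=1), x=57 (|r|=1), x=70 (|r|=2), x=74 (|r|=2), x=84 (|r|=1) → 6

6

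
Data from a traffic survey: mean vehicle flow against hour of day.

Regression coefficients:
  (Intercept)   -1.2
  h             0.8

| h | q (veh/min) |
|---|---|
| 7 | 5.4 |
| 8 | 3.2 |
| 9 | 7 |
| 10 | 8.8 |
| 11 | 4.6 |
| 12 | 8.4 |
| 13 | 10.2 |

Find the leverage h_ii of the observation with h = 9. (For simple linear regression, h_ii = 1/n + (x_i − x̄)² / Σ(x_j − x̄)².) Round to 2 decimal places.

h = 0.18

h̄ = (7 + 8 + 9 + 10 + 11 + 12 + 13)/7 = 10
Σ(h − h̄)² = 9 + 4 + 1 + 0 + 1 + 4 + 9 = 28
h = 1/7 + (-1)²/28 = 0.142857 + 0.0357143 = 0.18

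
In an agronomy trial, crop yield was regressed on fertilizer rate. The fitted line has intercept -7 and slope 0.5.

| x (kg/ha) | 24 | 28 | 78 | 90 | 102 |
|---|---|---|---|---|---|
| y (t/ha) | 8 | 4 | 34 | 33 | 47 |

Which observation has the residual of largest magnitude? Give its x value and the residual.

x = 90, e = -5

x=24: ŷ = -7 + 0.5·24 = 5; e = 8 − 5 = 3
x=28: ŷ = -7 + 0.5·28 = 7; e = 4 − 7 = -3
x=78: ŷ = -7 + 0.5·78 = 32; e = 34 − 32 = 2
x=90: ŷ = -7 + 0.5·90 = 38; e = 33 − 38 = -5
x=102: ŷ = -7 + 0.5·102 = 44; e = 47 − 44 = 3
Largest |e| is 5 at x = 90, residual -5.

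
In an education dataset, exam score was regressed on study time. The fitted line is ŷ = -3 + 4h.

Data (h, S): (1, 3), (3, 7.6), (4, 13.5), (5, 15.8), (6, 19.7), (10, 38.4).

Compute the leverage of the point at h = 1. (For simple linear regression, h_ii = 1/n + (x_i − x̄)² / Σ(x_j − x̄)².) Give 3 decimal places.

h̄ = (1 + 3 + 4 + 5 + 6 + 10)/6 = 4.83333
Σ(h − h̄)² = 14.6944 + 3.36111 + 0.694444 + 0.0277778 + 1.36111 + 26.6944 = 46.8333
h = 1/6 + (-3.83333)²/46.8333 = 0.166667 + 0.31376 = 0.480

h = 0.480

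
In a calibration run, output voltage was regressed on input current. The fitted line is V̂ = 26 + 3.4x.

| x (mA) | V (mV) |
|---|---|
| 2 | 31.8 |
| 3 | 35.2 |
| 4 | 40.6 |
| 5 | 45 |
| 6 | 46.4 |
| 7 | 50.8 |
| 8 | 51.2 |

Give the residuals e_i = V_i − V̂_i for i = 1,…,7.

x=2: V̂ = 26 + 3.4·2 = 32.8; e = 31.8 − 32.8 = -1
x=3: V̂ = 26 + 3.4·3 = 36.2; e = 35.2 − 36.2 = -1
x=4: V̂ = 26 + 3.4·4 = 39.6; e = 40.6 − 39.6 = 1
x=5: V̂ = 26 + 3.4·5 = 43; e = 45 − 43 = 2
x=6: V̂ = 26 + 3.4·6 = 46.4; e = 46.4 − 46.4 = 0
x=7: V̂ = 26 + 3.4·7 = 49.8; e = 50.8 − 49.8 = 1
x=8: V̂ = 26 + 3.4·8 = 53.2; e = 51.2 − 53.2 = -2

-1, -1, 1, 2, 0, 1, -2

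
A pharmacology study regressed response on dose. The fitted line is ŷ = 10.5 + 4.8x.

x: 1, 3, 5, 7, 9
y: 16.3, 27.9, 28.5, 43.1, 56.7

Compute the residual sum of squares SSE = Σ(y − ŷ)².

SSE = 56

x=1: ŷ = 10.5 + 4.8·1 = 15.3; r = 16.3 − 15.3 = 1
x=3: ŷ = 10.5 + 4.8·3 = 24.9; r = 27.9 − 24.9 = 3
x=5: ŷ = 10.5 + 4.8·5 = 34.5; r = 28.5 − 34.5 = -6
x=7: ŷ = 10.5 + 4.8·7 = 44.1; r = 43.1 − 44.1 = -1
x=9: ŷ = 10.5 + 4.8·9 = 53.7; r = 56.7 − 53.7 = 3
SSE = 1 + 9 + 36 + 1 + 9 = 56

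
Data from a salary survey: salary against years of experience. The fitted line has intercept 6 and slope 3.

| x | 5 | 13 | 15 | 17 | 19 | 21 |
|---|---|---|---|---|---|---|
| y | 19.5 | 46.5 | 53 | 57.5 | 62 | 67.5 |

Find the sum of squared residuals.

x=5: ŷ = 6 + 3·5 = 21; e = 19.5 − 21 = -1.5
x=13: ŷ = 6 + 3·13 = 45; e = 46.5 − 45 = 1.5
x=15: ŷ = 6 + 3·15 = 51; e = 53 − 51 = 2
x=17: ŷ = 6 + 3·17 = 57; e = 57.5 − 57 = 0.5
x=19: ŷ = 6 + 3·19 = 63; e = 62 − 63 = -1
x=21: ŷ = 6 + 3·21 = 69; e = 67.5 − 69 = -1.5
SSE = 2.25 + 2.25 + 4 + 0.25 + 1 + 2.25 = 12

SSE = 12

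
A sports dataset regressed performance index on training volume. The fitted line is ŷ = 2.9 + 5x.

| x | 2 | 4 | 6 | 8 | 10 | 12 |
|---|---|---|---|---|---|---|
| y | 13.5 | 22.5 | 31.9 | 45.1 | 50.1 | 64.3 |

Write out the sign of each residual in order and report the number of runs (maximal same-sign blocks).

x=2: ŷ = 2.9 + 5·2 = 12.9; r = 13.5 − 12.9 = 0.6
x=4: ŷ = 2.9 + 5·4 = 22.9; r = 22.5 − 22.9 = -0.4
x=6: ŷ = 2.9 + 5·6 = 32.9; r = 31.9 − 32.9 = -1
x=8: ŷ = 2.9 + 5·8 = 42.9; r = 45.1 − 42.9 = 2.2
x=10: ŷ = 2.9 + 5·10 = 52.9; r = 50.1 − 52.9 = -2.8
x=12: ŷ = 2.9 + 5·12 = 62.9; r = 64.3 − 62.9 = 1.4
Signs: + − − + − +
Runs: +×1, −×2, +×1, −×1, +×1 → 5

5 runs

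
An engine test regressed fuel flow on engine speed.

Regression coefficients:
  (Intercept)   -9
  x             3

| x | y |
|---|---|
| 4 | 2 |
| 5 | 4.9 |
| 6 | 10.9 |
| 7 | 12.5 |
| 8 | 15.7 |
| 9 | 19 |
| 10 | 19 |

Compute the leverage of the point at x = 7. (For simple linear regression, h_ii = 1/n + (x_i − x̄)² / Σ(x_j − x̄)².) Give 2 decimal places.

x̄ = (4 + 5 + 6 + 7 + 8 + 9 + 10)/7 = 7
Σ(x − x̄)² = 9 + 4 + 1 + 0 + 1 + 4 + 9 = 28
h = 1/7 + (0)²/28 = 0.142857 + 0 = 0.14

h = 0.14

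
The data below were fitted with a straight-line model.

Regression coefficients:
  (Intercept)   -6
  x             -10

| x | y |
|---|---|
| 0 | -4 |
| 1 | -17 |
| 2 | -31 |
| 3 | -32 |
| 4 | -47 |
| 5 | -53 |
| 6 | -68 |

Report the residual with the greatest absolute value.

x=0: ŷ = -6 − 10·0 = -6; r = -4 − (-6) = 2
x=1: ŷ = -6 − 10·1 = -16; r = -17 − (-16) = -1
x=2: ŷ = -6 − 10·2 = -26; r = -31 − (-26) = -5
x=3: ŷ = -6 − 10·3 = -36; r = -32 − (-36) = 4
x=4: ŷ = -6 − 10·4 = -46; r = -47 − (-46) = -1
x=5: ŷ = -6 − 10·5 = -56; r = -53 − (-56) = 3
x=6: ŷ = -6 − 10·6 = -66; r = -68 − (-66) = -2
Largest |r| is 5 at x = 2, residual -5.

r = -5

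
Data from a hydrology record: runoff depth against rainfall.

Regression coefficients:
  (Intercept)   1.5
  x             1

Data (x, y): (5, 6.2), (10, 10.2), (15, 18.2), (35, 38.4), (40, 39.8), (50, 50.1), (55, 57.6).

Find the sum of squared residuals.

SSE = 14.34

x=5: ŷ = 1.5 + 5 = 6.5; r = 6.2 − 6.5 = -0.3
x=10: ŷ = 1.5 + 10 = 11.5; r = 10.2 − 11.5 = -1.3
x=15: ŷ = 1.5 + 15 = 16.5; r = 18.2 − 16.5 = 1.7
x=35: ŷ = 1.5 + 35 = 36.5; r = 38.4 − 36.5 = 1.9
x=40: ŷ = 1.5 + 40 = 41.5; r = 39.8 − 41.5 = -1.7
x=50: ŷ = 1.5 + 50 = 51.5; r = 50.1 − 51.5 = -1.4
x=55: ŷ = 1.5 + 55 = 56.5; r = 57.6 − 56.5 = 1.1
SSE = 0.09 + 1.69 + 2.89 + 3.61 + 2.89 + 1.96 + 1.21 = 14.34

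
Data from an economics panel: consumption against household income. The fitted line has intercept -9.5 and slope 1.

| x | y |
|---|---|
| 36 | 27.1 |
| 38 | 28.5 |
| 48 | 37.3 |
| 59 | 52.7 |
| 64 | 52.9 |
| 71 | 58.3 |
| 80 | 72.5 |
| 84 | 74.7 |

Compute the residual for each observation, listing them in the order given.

x=36: ŷ = -9.5 + 36 = 26.5; r = 27.1 − 26.5 = 0.6
x=38: ŷ = -9.5 + 38 = 28.5; r = 28.5 − 28.5 = 0
x=48: ŷ = -9.5 + 48 = 38.5; r = 37.3 − 38.5 = -1.2
x=59: ŷ = -9.5 + 59 = 49.5; r = 52.7 − 49.5 = 3.2
x=64: ŷ = -9.5 + 64 = 54.5; r = 52.9 − 54.5 = -1.6
x=71: ŷ = -9.5 + 71 = 61.5; r = 58.3 − 61.5 = -3.2
x=80: ŷ = -9.5 + 80 = 70.5; r = 72.5 − 70.5 = 2
x=84: ŷ = -9.5 + 84 = 74.5; r = 74.7 − 74.5 = 0.2

0.6, 0, -1.2, 3.2, -1.6, -3.2, 2, 0.2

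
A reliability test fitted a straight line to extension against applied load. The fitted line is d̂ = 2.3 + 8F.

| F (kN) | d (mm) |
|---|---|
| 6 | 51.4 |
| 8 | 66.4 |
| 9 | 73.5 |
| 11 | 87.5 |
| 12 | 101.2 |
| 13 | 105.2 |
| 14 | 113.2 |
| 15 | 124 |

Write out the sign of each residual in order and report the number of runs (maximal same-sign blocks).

5 runs

F=6: d̂ = 2.3 + 8·6 = 50.3; r = 51.4 − 50.3 = 1.1
F=8: d̂ = 2.3 + 8·8 = 66.3; r = 66.4 − 66.3 = 0.1
F=9: d̂ = 2.3 + 8·9 = 74.3; r = 73.5 − 74.3 = -0.8
F=11: d̂ = 2.3 + 8·11 = 90.3; r = 87.5 − 90.3 = -2.8
F=12: d̂ = 2.3 + 8·12 = 98.3; r = 101.2 − 98.3 = 2.9
F=13: d̂ = 2.3 + 8·13 = 106.3; r = 105.2 − 106.3 = -1.1
F=14: d̂ = 2.3 + 8·14 = 114.3; r = 113.2 − 114.3 = -1.1
F=15: d̂ = 2.3 + 8·15 = 122.3; r = 124 − 122.3 = 1.7
Signs: + + − − + − − +
Runs: +×2, −×2, +×1, −×2, +×1 → 5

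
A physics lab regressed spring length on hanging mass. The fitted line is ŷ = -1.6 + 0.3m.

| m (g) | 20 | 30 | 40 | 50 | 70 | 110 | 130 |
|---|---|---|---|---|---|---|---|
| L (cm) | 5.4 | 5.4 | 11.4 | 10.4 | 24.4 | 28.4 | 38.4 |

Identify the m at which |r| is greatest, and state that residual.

m = 70, r = 5

m=20: ŷ = -1.6 + 0.3·20 = 4.4; r = 5.4 − 4.4 = 1
m=30: ŷ = -1.6 + 0.3·30 = 7.4; r = 5.4 − 7.4 = -2
m=40: ŷ = -1.6 + 0.3·40 = 10.4; r = 11.4 − 10.4 = 1
m=50: ŷ = -1.6 + 0.3·50 = 13.4; r = 10.4 − 13.4 = -3
m=70: ŷ = -1.6 + 0.3·70 = 19.4; r = 24.4 − 19.4 = 5
m=110: ŷ = -1.6 + 0.3·110 = 31.4; r = 28.4 − 31.4 = -3
m=130: ŷ = -1.6 + 0.3·130 = 37.4; r = 38.4 − 37.4 = 1
Largest |r| is 5 at m = 70, residual 5.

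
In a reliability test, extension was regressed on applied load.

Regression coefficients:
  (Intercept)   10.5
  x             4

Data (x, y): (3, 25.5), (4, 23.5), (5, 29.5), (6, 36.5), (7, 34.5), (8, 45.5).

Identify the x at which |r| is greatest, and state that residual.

x=3: ŷ = 10.5 + 4·3 = 22.5; r = 25.5 − 22.5 = 3
x=4: ŷ = 10.5 + 4·4 = 26.5; r = 23.5 − 26.5 = -3
x=5: ŷ = 10.5 + 4·5 = 30.5; r = 29.5 − 30.5 = -1
x=6: ŷ = 10.5 + 4·6 = 34.5; r = 36.5 − 34.5 = 2
x=7: ŷ = 10.5 + 4·7 = 38.5; r = 34.5 − 38.5 = -4
x=8: ŷ = 10.5 + 4·8 = 42.5; r = 45.5 − 42.5 = 3
Largest |r| is 4 at x = 7, residual -4.

x = 7, r = -4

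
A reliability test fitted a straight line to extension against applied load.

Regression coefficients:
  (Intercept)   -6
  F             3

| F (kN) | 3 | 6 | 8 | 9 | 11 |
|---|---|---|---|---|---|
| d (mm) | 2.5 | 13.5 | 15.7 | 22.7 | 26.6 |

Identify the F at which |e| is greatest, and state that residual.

F = 8, e = -2.3

F=3: ŷ = -6 + 3·3 = 3; e = 2.5 − 3 = -0.5
F=6: ŷ = -6 + 3·6 = 12; e = 13.5 − 12 = 1.5
F=8: ŷ = -6 + 3·8 = 18; e = 15.7 − 18 = -2.3
F=9: ŷ = -6 + 3·9 = 21; e = 22.7 − 21 = 1.7
F=11: ŷ = -6 + 3·11 = 27; e = 26.6 − 27 = -0.4
Largest |e| is 2.3 at F = 8, residual -2.3.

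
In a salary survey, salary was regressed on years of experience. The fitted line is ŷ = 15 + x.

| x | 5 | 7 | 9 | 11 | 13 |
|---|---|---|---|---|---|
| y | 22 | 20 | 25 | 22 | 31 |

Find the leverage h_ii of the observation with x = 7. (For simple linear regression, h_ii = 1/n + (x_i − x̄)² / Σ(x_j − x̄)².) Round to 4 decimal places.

h = 0.3000

x̄ = (5 + 7 + 9 + 11 + 13)/5 = 9
Σ(x − x̄)² = 16 + 4 + 0 + 4 + 16 = 40
h = 1/5 + (-2)²/40 = 0.2 + 0.1 = 0.3000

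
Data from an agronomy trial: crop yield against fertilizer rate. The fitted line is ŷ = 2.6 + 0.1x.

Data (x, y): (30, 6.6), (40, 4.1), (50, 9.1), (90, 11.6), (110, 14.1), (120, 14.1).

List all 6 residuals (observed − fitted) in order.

1, -2.5, 1.5, 0, 0.5, -0.5

x=30: ŷ = 2.6 + 0.1·30 = 5.6; r = 6.6 − 5.6 = 1
x=40: ŷ = 2.6 + 0.1·40 = 6.6; r = 4.1 − 6.6 = -2.5
x=50: ŷ = 2.6 + 0.1·50 = 7.6; r = 9.1 − 7.6 = 1.5
x=90: ŷ = 2.6 + 0.1·90 = 11.6; r = 11.6 − 11.6 = 0
x=110: ŷ = 2.6 + 0.1·110 = 13.6; r = 14.1 − 13.6 = 0.5
x=120: ŷ = 2.6 + 0.1·120 = 14.6; r = 14.1 − 14.6 = -0.5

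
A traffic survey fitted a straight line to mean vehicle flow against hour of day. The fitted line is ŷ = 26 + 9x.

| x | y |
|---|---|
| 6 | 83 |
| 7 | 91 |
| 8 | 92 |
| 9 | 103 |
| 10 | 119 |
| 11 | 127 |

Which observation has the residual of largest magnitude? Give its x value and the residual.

x = 8, e = -6

x=6: ŷ = 26 + 9·6 = 80; e = 83 − 80 = 3
x=7: ŷ = 26 + 9·7 = 89; e = 91 − 89 = 2
x=8: ŷ = 26 + 9·8 = 98; e = 92 − 98 = -6
x=9: ŷ = 26 + 9·9 = 107; e = 103 − 107 = -4
x=10: ŷ = 26 + 9·10 = 116; e = 119 − 116 = 3
x=11: ŷ = 26 + 9·11 = 125; e = 127 − 125 = 2
Largest |e| is 6 at x = 8, residual -6.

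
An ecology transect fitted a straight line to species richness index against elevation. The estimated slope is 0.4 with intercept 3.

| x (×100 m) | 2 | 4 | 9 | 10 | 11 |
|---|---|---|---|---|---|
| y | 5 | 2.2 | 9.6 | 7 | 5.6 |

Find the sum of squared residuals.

SSE = 19.44

x=2: ŷ = 3 + 0.4·2 = 3.8; r = 5 − 3.8 = 1.2
x=4: ŷ = 3 + 0.4·4 = 4.6; r = 2.2 − 4.6 = -2.4
x=9: ŷ = 3 + 0.4·9 = 6.6; r = 9.6 − 6.6 = 3
x=10: ŷ = 3 + 0.4·10 = 7; r = 7 − 7 = 0
x=11: ŷ = 3 + 0.4·11 = 7.4; r = 5.6 − 7.4 = -1.8
SSE = 1.44 + 5.76 + 9 + 0 + 3.24 = 19.44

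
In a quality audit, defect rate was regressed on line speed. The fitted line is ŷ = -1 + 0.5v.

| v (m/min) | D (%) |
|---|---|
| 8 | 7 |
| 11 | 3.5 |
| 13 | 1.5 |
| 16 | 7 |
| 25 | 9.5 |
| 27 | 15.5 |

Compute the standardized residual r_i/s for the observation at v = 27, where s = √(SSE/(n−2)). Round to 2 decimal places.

v=8: ŷ = -1 + 0.5·8 = 3; r = 7 − 3 = 4
v=11: ŷ = -1 + 0.5·11 = 4.5; r = 3.5 − 4.5 = -1
v=13: ŷ = -1 + 0.5·13 = 5.5; r = 1.5 − 5.5 = -4
v=16: ŷ = -1 + 0.5·16 = 7; r = 7 − 7 = 0
v=25: ŷ = -1 + 0.5·25 = 11.5; r = 9.5 − 11.5 = -2
v=27: ŷ = -1 + 0.5·27 = 12.5; r = 15.5 − 12.5 = 3
SSE = 16 + 1 + 16 + 0 + 4 + 9 = 46
s = √(46/4) = 3.39116
r/s = 3 / 3.39116 = 0.88

0.88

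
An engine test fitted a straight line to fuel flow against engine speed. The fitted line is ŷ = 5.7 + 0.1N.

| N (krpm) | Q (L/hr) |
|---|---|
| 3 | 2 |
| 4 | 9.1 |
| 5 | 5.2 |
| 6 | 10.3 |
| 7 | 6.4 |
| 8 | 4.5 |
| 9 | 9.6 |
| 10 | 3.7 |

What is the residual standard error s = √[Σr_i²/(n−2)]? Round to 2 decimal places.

s = 3.27

N=3: ŷ = 5.7 + 0.1·3 = 6; r = 2 − 6 = -4
N=4: ŷ = 5.7 + 0.1·4 = 6.1; r = 9.1 − 6.1 = 3
N=5: ŷ = 5.7 + 0.1·5 = 6.2; r = 5.2 − 6.2 = -1
N=6: ŷ = 5.7 + 0.1·6 = 6.3; r = 10.3 − 6.3 = 4
N=7: ŷ = 5.7 + 0.1·7 = 6.4; r = 6.4 − 6.4 = 0
N=8: ŷ = 5.7 + 0.1·8 = 6.5; r = 4.5 − 6.5 = -2
N=9: ŷ = 5.7 + 0.1·9 = 6.6; r = 9.6 − 6.6 = 3
N=10: ŷ = 5.7 + 0.1·10 = 6.7; r = 3.7 − 6.7 = -3
SSE = 16 + 9 + 1 + 16 + 0 + 4 + 9 + 9 = 64
s = √(64/6) = √10.6667 ≈ 3.27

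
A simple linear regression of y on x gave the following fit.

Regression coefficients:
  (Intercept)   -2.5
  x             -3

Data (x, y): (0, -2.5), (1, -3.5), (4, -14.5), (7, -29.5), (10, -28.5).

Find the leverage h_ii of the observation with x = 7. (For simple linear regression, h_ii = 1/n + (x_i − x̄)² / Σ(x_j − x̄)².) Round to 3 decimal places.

x̄ = (0 + 1 + 4 + 7 + 10)/5 = 4.4
Σ(x − x̄)² = 19.36 + 11.56 + 0.16 + 6.76 + 31.36 = 69.2
h = 1/5 + (2.6)²/69.2 = 0.2 + 0.0976879 = 0.298

h = 0.298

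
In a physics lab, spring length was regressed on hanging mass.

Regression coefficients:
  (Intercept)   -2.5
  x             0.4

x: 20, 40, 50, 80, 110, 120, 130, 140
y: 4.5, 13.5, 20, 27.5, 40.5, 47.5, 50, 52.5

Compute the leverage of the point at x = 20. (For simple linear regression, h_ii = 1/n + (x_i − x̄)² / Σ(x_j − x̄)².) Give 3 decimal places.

h = 0.430

x̄ = (20 + 40 + 50 + 80 + 110 + 120 + 130 + 140)/8 = 86.25
Σ(x − x̄)² = 4389.06 + 2139.06 + 1314.06 + 39.0625 + 564.062 + 1139.06 + 1914.06 + 2889.06 = 14387.5
h = 1/8 + (-66.25)²/14387.5 = 0.125 + 0.305061 = 0.430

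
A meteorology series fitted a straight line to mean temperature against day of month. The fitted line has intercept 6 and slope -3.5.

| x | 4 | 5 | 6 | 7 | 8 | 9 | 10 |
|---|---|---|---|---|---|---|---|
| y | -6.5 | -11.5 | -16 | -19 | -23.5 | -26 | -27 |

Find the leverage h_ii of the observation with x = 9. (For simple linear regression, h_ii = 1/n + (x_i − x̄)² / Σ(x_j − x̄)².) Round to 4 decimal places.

x̄ = (4 + 5 + 6 + 7 + 8 + 9 + 10)/7 = 7
Σ(x − x̄)² = 9 + 4 + 1 + 0 + 1 + 4 + 9 = 28
h = 1/7 + (2)²/28 = 0.142857 + 0.142857 = 0.2857

h = 0.2857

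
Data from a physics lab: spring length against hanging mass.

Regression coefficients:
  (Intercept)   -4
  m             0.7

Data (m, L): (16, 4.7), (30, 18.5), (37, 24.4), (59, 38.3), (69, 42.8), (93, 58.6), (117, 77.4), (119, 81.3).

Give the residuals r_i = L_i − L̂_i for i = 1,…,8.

-2.5, 1.5, 2.5, 1, -1.5, -2.5, -0.5, 2

m=16: L̂ = -4 + 0.7·16 = 7.2; r = 4.7 − 7.2 = -2.5
m=30: L̂ = -4 + 0.7·30 = 17; r = 18.5 − 17 = 1.5
m=37: L̂ = -4 + 0.7·37 = 21.9; r = 24.4 − 21.9 = 2.5
m=59: L̂ = -4 + 0.7·59 = 37.3; r = 38.3 − 37.3 = 1
m=69: L̂ = -4 + 0.7·69 = 44.3; r = 42.8 − 44.3 = -1.5
m=93: L̂ = -4 + 0.7·93 = 61.1; r = 58.6 − 61.1 = -2.5
m=117: L̂ = -4 + 0.7·117 = 77.9; r = 77.4 − 77.9 = -0.5
m=119: L̂ = -4 + 0.7·119 = 79.3; r = 81.3 − 79.3 = 2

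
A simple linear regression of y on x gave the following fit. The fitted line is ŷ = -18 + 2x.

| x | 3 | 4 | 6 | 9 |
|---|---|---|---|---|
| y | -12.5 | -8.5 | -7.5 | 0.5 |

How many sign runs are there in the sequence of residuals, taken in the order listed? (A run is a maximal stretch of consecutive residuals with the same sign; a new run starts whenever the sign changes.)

x=3: ŷ = -18 + 2·3 = -12; e = -12.5 − (-12) = -0.5
x=4: ŷ = -18 + 2·4 = -10; e = -8.5 − (-10) = 1.5
x=6: ŷ = -18 + 2·6 = -6; e = -7.5 − (-6) = -1.5
x=9: ŷ = -18 + 2·9 = 0; e = 0.5 − 0 = 0.5
Signs: − + − +
Runs: −×1, +×1, −×1, +×1 → 4

4 runs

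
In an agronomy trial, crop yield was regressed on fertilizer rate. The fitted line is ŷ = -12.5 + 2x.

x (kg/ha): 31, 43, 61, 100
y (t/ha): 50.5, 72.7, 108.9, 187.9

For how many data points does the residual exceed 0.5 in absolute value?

x=31: ŷ = -12.5 + 2·31 = 49.5; r = 50.5 − 49.5 = 1
x=43: ŷ = -12.5 + 2·43 = 73.5; r = 72.7 − 73.5 = -0.8
x=61: ŷ = -12.5 + 2·61 = 109.5; r = 108.9 − 109.5 = -0.6
x=100: ŷ = -12.5 + 2·100 = 187.5; r = 187.9 − 187.5 = 0.4
|r| > 0.5: x=31 (|r|=1), x=43 (|r|=0.8), x=61 (|r|=0.6) → 3

3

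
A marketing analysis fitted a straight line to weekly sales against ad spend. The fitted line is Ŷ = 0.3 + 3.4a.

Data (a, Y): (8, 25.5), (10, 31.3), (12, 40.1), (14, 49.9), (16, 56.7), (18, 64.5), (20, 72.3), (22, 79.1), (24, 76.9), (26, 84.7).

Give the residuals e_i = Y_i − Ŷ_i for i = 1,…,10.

a=8: Ŷ = 0.3 + 3.4·8 = 27.5; e = 25.5 − 27.5 = -2
a=10: Ŷ = 0.3 + 3.4·10 = 34.3; e = 31.3 − 34.3 = -3
a=12: Ŷ = 0.3 + 3.4·12 = 41.1; e = 40.1 − 41.1 = -1
a=14: Ŷ = 0.3 + 3.4·14 = 47.9; e = 49.9 − 47.9 = 2
a=16: Ŷ = 0.3 + 3.4·16 = 54.7; e = 56.7 − 54.7 = 2
a=18: Ŷ = 0.3 + 3.4·18 = 61.5; e = 64.5 − 61.5 = 3
a=20: Ŷ = 0.3 + 3.4·20 = 68.3; e = 72.3 − 68.3 = 4
a=22: Ŷ = 0.3 + 3.4·22 = 75.1; e = 79.1 − 75.1 = 4
a=24: Ŷ = 0.3 + 3.4·24 = 81.9; e = 76.9 − 81.9 = -5
a=26: Ŷ = 0.3 + 3.4·26 = 88.7; e = 84.7 − 88.7 = -4

-2, -3, -1, 2, 2, 3, 4, 4, -5, -4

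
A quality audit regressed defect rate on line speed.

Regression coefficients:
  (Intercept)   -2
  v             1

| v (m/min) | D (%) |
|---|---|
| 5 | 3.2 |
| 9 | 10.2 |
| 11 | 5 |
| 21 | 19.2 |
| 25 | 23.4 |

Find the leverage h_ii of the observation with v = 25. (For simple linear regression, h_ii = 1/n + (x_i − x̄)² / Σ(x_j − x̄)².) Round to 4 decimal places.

v̄ = (5 + 9 + 11 + 21 + 25)/5 = 14.2
Σ(v − v̄)² = 84.64 + 27.04 + 10.24 + 46.24 + 116.64 = 284.8
h = 1/5 + (10.8)²/284.8 = 0.2 + 0.409551 = 0.6096

h = 0.6096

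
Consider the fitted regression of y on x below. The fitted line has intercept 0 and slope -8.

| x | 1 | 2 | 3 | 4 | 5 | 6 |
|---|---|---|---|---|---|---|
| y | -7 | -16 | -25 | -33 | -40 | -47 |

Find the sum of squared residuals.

x=1: ŷ = −8·1 = -8; r = -7 − (-8) = 1
x=2: ŷ = −8·2 = -16; r = -16 − (-16) = 0
x=3: ŷ = −8·3 = -24; r = -25 − (-24) = -1
x=4: ŷ = −8·4 = -32; r = -33 − (-32) = -1
x=5: ŷ = −8·5 = -40; r = -40 − (-40) = 0
x=6: ŷ = −8·6 = -48; r = -47 − (-48) = 1
SSE = 1 + 0 + 1 + 1 + 0 + 1 = 4

SSE = 4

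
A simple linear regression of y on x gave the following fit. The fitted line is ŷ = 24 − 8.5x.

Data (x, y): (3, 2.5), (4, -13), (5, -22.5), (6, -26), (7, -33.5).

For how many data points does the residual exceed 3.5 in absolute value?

2

x=3: ŷ = 24 − 8.5·3 = -1.5; e = 2.5 − (-1.5) = 4
x=4: ŷ = 24 − 8.5·4 = -10; e = -13 − (-10) = -3
x=5: ŷ = 24 − 8.5·5 = -18.5; e = -22.5 − (-18.5) = -4
x=6: ŷ = 24 − 8.5·6 = -27; e = -26 − (-27) = 1
x=7: ŷ = 24 − 8.5·7 = -35.5; e = -33.5 − (-35.5) = 2
|e| > 3.5: x=3 (|e|=4), x=5 (|e|=4) → 2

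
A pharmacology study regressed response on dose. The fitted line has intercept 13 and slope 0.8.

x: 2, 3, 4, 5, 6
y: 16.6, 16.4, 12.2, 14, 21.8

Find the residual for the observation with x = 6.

e = 4

ŷ = 13 + 0.8·6 = 17.8
e = 21.8 − 17.8 = 4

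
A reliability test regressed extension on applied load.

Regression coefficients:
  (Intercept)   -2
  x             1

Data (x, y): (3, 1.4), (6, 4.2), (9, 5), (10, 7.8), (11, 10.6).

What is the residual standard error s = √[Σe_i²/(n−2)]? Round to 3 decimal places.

x=3: ŷ = -2 + 3 = 1; e = 1.4 − 1 = 0.4
x=6: ŷ = -2 + 6 = 4; e = 4.2 − 4 = 0.2
x=9: ŷ = -2 + 9 = 7; e = 5 − 7 = -2
x=10: ŷ = -2 + 10 = 8; e = 7.8 − 8 = -0.2
x=11: ŷ = -2 + 11 = 9; e = 10.6 − 9 = 1.6
SSE = 0.16 + 0.04 + 4 + 0.04 + 2.56 = 6.8
s = √(6.8/3) = √2.26667 ≈ 1.506

s = 1.506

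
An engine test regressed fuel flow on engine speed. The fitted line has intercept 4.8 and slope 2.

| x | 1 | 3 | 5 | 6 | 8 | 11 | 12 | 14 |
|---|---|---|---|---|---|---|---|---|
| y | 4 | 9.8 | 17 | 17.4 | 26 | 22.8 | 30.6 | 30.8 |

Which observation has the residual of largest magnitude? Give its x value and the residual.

x=1: ŷ = 4.8 + 2·1 = 6.8; e = 4 − 6.8 = -2.8
x=3: ŷ = 4.8 + 2·3 = 10.8; e = 9.8 − 10.8 = -1
x=5: ŷ = 4.8 + 2·5 = 14.8; e = 17 − 14.8 = 2.2
x=6: ŷ = 4.8 + 2·6 = 16.8; e = 17.4 − 16.8 = 0.6
x=8: ŷ = 4.8 + 2·8 = 20.8; e = 26 − 20.8 = 5.2
x=11: ŷ = 4.8 + 2·11 = 26.8; e = 22.8 − 26.8 = -4
x=12: ŷ = 4.8 + 2·12 = 28.8; e = 30.6 − 28.8 = 1.8
x=14: ŷ = 4.8 + 2·14 = 32.8; e = 30.8 − 32.8 = -2
Largest |e| is 5.2 at x = 8, residual 5.2.

x = 8, e = 5.2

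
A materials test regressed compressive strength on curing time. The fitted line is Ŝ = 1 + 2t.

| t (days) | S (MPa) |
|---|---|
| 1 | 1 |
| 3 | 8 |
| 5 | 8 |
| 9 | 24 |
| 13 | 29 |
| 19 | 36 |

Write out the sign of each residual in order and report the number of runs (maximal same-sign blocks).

5 runs

t=1: Ŝ = 1 + 2·1 = 3; e = 1 − 3 = -2
t=3: Ŝ = 1 + 2·3 = 7; e = 8 − 7 = 1
t=5: Ŝ = 1 + 2·5 = 11; e = 8 − 11 = -3
t=9: Ŝ = 1 + 2·9 = 19; e = 24 − 19 = 5
t=13: Ŝ = 1 + 2·13 = 27; e = 29 − 27 = 2
t=19: Ŝ = 1 + 2·19 = 39; e = 36 − 39 = -3
Signs: − + − + + −
Runs: −×1, +×1, −×1, +×2, −×1 → 5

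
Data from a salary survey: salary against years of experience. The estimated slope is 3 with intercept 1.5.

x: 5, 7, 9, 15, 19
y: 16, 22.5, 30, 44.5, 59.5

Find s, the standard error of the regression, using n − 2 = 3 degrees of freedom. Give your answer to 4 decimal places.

s = 1.5811

x=5: ŷ = 1.5 + 3·5 = 16.5; e = 16 − 16.5 = -0.5
x=7: ŷ = 1.5 + 3·7 = 22.5; e = 22.5 − 22.5 = 0
x=9: ŷ = 1.5 + 3·9 = 28.5; e = 30 − 28.5 = 1.5
x=15: ŷ = 1.5 + 3·15 = 46.5; e = 44.5 − 46.5 = -2
x=19: ŷ = 1.5 + 3·19 = 58.5; e = 59.5 − 58.5 = 1
SSE = 0.25 + 0 + 2.25 + 4 + 1 = 7.5
s = √(7.5/3) = √2.5 ≈ 1.5811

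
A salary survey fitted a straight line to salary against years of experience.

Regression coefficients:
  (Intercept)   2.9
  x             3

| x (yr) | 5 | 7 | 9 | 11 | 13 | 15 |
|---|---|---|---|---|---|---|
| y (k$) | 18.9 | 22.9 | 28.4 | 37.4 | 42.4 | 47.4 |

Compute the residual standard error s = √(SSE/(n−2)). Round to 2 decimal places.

x=5: ŷ = 2.9 + 3·5 = 17.9; r = 18.9 − 17.9 = 1
x=7: ŷ = 2.9 + 3·7 = 23.9; r = 22.9 − 23.9 = -1
x=9: ŷ = 2.9 + 3·9 = 29.9; r = 28.4 − 29.9 = -1.5
x=11: ŷ = 2.9 + 3·11 = 35.9; r = 37.4 − 35.9 = 1.5
x=13: ŷ = 2.9 + 3·13 = 41.9; r = 42.4 − 41.9 = 0.5
x=15: ŷ = 2.9 + 3·15 = 47.9; r = 47.4 − 47.9 = -0.5
SSE = 1 + 1 + 2.25 + 2.25 + 0.25 + 0.25 = 7
s = √(7/4) = √1.75 ≈ 1.32

s = 1.32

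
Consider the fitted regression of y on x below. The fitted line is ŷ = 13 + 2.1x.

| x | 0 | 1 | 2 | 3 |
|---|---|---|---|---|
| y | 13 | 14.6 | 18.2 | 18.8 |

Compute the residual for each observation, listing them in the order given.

0, -0.5, 1, -0.5

x=0: ŷ = 13 + 2.1·0 = 13; r = 13 − 13 = 0
x=1: ŷ = 13 + 2.1·1 = 15.1; r = 14.6 − 15.1 = -0.5
x=2: ŷ = 13 + 2.1·2 = 17.2; r = 18.2 − 17.2 = 1
x=3: ŷ = 13 + 2.1·3 = 19.3; r = 18.8 − 19.3 = -0.5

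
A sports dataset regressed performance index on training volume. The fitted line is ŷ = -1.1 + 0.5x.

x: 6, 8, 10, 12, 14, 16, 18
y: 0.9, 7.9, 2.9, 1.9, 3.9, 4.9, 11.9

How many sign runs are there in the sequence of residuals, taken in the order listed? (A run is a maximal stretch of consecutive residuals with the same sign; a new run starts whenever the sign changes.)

x=6: ŷ = -1.1 + 0.5·6 = 1.9; e = 0.9 − 1.9 = -1
x=8: ŷ = -1.1 + 0.5·8 = 2.9; e = 7.9 − 2.9 = 5
x=10: ŷ = -1.1 + 0.5·10 = 3.9; e = 2.9 − 3.9 = -1
x=12: ŷ = -1.1 + 0.5·12 = 4.9; e = 1.9 − 4.9 = -3
x=14: ŷ = -1.1 + 0.5·14 = 5.9; e = 3.9 − 5.9 = -2
x=16: ŷ = -1.1 + 0.5·16 = 6.9; e = 4.9 − 6.9 = -2
x=18: ŷ = -1.1 + 0.5·18 = 7.9; e = 11.9 − 7.9 = 4
Signs: − + − − − − +
Runs: −×1, +×1, −×4, +×1 → 4

4 runs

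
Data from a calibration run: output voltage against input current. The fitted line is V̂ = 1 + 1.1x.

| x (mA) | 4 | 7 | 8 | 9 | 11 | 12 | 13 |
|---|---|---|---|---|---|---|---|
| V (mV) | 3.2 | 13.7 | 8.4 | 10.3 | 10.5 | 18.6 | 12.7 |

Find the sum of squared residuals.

x=4: V̂ = 1 + 1.1·4 = 5.4; r = 3.2 − 5.4 = -2.2
x=7: V̂ = 1 + 1.1·7 = 8.7; r = 13.7 − 8.7 = 5
x=8: V̂ = 1 + 1.1·8 = 9.8; r = 8.4 − 9.8 = -1.4
x=9: V̂ = 1 + 1.1·9 = 10.9; r = 10.3 − 10.9 = -0.6
x=11: V̂ = 1 + 1.1·11 = 13.1; r = 10.5 − 13.1 = -2.6
x=12: V̂ = 1 + 1.1·12 = 14.2; r = 18.6 − 14.2 = 4.4
x=13: V̂ = 1 + 1.1·13 = 15.3; r = 12.7 − 15.3 = -2.6
SSE = 4.84 + 25 + 1.96 + 0.36 + 6.76 + 19.36 + 6.76 = 65.04

SSE = 65.04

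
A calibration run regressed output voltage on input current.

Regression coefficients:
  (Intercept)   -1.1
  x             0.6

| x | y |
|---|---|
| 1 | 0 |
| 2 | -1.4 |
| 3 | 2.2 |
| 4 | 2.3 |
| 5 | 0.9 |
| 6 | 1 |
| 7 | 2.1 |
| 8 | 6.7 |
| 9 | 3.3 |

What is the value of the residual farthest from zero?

x=1: ŷ = -1.1 + 0.6·1 = -0.5; e = 0 − (-0.5) = 0.5
x=2: ŷ = -1.1 + 0.6·2 = 0.1; e = -1.4 − 0.1 = -1.5
x=3: ŷ = -1.1 + 0.6·3 = 0.7; e = 2.2 − 0.7 = 1.5
x=4: ŷ = -1.1 + 0.6·4 = 1.3; e = 2.3 − 1.3 = 1
x=5: ŷ = -1.1 + 0.6·5 = 1.9; e = 0.9 − 1.9 = -1
x=6: ŷ = -1.1 + 0.6·6 = 2.5; e = 1 − 2.5 = -1.5
x=7: ŷ = -1.1 + 0.6·7 = 3.1; e = 2.1 − 3.1 = -1
x=8: ŷ = -1.1 + 0.6·8 = 3.7; e = 6.7 − 3.7 = 3
x=9: ŷ = -1.1 + 0.6·9 = 4.3; e = 3.3 − 4.3 = -1
Largest |e| is 3 at x = 8, residual 3.

e = 3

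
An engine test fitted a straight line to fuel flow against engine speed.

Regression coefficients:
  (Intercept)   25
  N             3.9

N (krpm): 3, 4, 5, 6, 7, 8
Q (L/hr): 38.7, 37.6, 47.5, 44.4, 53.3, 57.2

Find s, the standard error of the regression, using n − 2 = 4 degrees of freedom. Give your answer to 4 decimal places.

s = 3.1623

N=3: ŷ = 25 + 3.9·3 = 36.7; r = 38.7 − 36.7 = 2
N=4: ŷ = 25 + 3.9·4 = 40.6; r = 37.6 − 40.6 = -3
N=5: ŷ = 25 + 3.9·5 = 44.5; r = 47.5 − 44.5 = 3
N=6: ŷ = 25 + 3.9·6 = 48.4; r = 44.4 − 48.4 = -4
N=7: ŷ = 25 + 3.9·7 = 52.3; r = 53.3 − 52.3 = 1
N=8: ŷ = 25 + 3.9·8 = 56.2; r = 57.2 − 56.2 = 1
SSE = 4 + 9 + 9 + 16 + 1 + 1 = 40
s = √(40/4) = √10 ≈ 3.1623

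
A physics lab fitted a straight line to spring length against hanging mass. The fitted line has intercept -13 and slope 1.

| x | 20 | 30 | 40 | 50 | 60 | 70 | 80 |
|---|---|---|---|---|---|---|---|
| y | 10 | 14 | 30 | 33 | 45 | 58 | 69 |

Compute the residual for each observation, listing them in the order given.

x=20: ŷ = -13 + 20 = 7; e = 10 − 7 = 3
x=30: ŷ = -13 + 30 = 17; e = 14 − 17 = -3
x=40: ŷ = -13 + 40 = 27; e = 30 − 27 = 3
x=50: ŷ = -13 + 50 = 37; e = 33 − 37 = -4
x=60: ŷ = -13 + 60 = 47; e = 45 − 47 = -2
x=70: ŷ = -13 + 70 = 57; e = 58 − 57 = 1
x=80: ŷ = -13 + 80 = 67; e = 69 − 67 = 2

3, -3, 3, -4, -2, 1, 2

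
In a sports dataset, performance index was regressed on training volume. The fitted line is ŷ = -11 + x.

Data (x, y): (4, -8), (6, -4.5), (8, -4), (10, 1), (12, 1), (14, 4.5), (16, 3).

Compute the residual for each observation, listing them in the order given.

x=4: ŷ = -11 + 4 = -7; e = -8 − (-7) = -1
x=6: ŷ = -11 + 6 = -5; e = -4.5 − (-5) = 0.5
x=8: ŷ = -11 + 8 = -3; e = -4 − (-3) = -1
x=10: ŷ = -11 + 10 = -1; e = 1 − (-1) = 2
x=12: ŷ = -11 + 12 = 1; e = 1 − 1 = 0
x=14: ŷ = -11 + 14 = 3; e = 4.5 − 3 = 1.5
x=16: ŷ = -11 + 16 = 5; e = 3 − 5 = -2

-1, 0.5, -1, 2, 0, 1.5, -2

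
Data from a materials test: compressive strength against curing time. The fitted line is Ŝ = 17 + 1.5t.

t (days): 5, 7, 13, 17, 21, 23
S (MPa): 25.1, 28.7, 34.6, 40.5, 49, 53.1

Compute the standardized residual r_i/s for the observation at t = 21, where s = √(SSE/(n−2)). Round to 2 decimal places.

t=5: Ŝ = 17 + 1.5·5 = 24.5; r = 25.1 − 24.5 = 0.6
t=7: Ŝ = 17 + 1.5·7 = 27.5; r = 28.7 − 27.5 = 1.2
t=13: Ŝ = 17 + 1.5·13 = 36.5; r = 34.6 − 36.5 = -1.9
t=17: Ŝ = 17 + 1.5·17 = 42.5; r = 40.5 − 42.5 = -2
t=21: Ŝ = 17 + 1.5·21 = 48.5; r = 49 − 48.5 = 0.5
t=23: Ŝ = 17 + 1.5·23 = 51.5; r = 53.1 − 51.5 = 1.6
SSE = 0.36 + 1.44 + 3.61 + 4 + 0.25 + 2.56 = 12.22
s = √(12.22/4) = 1.74786
r/s = 0.5 / 1.74786 = 0.29

0.29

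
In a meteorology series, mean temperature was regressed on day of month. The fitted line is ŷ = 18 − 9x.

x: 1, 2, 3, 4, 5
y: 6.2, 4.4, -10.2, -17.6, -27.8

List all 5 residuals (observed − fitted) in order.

x=1: ŷ = 18 − 9·1 = 9; e = 6.2 − 9 = -2.8
x=2: ŷ = 18 − 9·2 = 0; e = 4.4 − 0 = 4.4
x=3: ŷ = 18 − 9·3 = -9; e = -10.2 − (-9) = -1.2
x=4: ŷ = 18 − 9·4 = -18; e = -17.6 − (-18) = 0.4
x=5: ŷ = 18 − 9·5 = -27; e = -27.8 − (-27) = -0.8

-2.8, 4.4, -1.2, 0.4, -0.8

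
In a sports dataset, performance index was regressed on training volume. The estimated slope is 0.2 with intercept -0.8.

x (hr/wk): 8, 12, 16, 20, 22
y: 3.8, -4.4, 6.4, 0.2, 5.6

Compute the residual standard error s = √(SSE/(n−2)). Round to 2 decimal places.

s = 4.97

x=8: ŷ = -0.8 + 0.2·8 = 0.8; r = 3.8 − 0.8 = 3
x=12: ŷ = -0.8 + 0.2·12 = 1.6; r = -4.4 − 1.6 = -6
x=16: ŷ = -0.8 + 0.2·16 = 2.4; r = 6.4 − 2.4 = 4
x=20: ŷ = -0.8 + 0.2·20 = 3.2; r = 0.2 − 3.2 = -3
x=22: ŷ = -0.8 + 0.2·22 = 3.6; r = 5.6 − 3.6 = 2
SSE = 9 + 36 + 16 + 9 + 4 = 74
s = √(74/3) = √24.6667 ≈ 4.97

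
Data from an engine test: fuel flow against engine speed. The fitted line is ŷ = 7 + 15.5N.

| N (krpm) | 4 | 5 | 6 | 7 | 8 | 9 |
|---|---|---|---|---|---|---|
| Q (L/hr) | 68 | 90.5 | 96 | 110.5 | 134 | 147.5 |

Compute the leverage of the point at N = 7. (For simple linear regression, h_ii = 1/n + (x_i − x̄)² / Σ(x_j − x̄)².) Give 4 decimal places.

N̄ = (4 + 5 + 6 + 7 + 8 + 9)/6 = 6.5
Σ(N − N̄)² = 6.25 + 2.25 + 0.25 + 0.25 + 2.25 + 6.25 = 17.5
h = 1/6 + (0.5)²/17.5 = 0.166667 + 0.0142857 = 0.1810

h = 0.1810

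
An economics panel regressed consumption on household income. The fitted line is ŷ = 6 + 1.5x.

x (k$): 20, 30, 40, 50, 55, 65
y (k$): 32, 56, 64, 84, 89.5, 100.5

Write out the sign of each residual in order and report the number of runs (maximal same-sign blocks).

5 runs

x=20: ŷ = 6 + 1.5·20 = 36; r = 32 − 36 = -4
x=30: ŷ = 6 + 1.5·30 = 51; r = 56 − 51 = 5
x=40: ŷ = 6 + 1.5·40 = 66; r = 64 − 66 = -2
x=50: ŷ = 6 + 1.5·50 = 81; r = 84 − 81 = 3
x=55: ŷ = 6 + 1.5·55 = 88.5; r = 89.5 − 88.5 = 1
x=65: ŷ = 6 + 1.5·65 = 103.5; r = 100.5 − 103.5 = -3
Signs: − + − + + −
Runs: −×1, +×1, −×1, +×2, −×1 → 5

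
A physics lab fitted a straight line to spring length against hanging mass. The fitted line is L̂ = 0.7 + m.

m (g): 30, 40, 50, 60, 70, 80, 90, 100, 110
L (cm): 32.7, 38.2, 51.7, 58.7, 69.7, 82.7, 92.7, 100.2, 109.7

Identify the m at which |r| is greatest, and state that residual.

m=30: L̂ = 0.7 + 30 = 30.7; r = 32.7 − 30.7 = 2
m=40: L̂ = 0.7 + 40 = 40.7; r = 38.2 − 40.7 = -2.5
m=50: L̂ = 0.7 + 50 = 50.7; r = 51.7 − 50.7 = 1
m=60: L̂ = 0.7 + 60 = 60.7; r = 58.7 − 60.7 = -2
m=70: L̂ = 0.7 + 70 = 70.7; r = 69.7 − 70.7 = -1
m=80: L̂ = 0.7 + 80 = 80.7; r = 82.7 − 80.7 = 2
m=90: L̂ = 0.7 + 90 = 90.7; r = 92.7 − 90.7 = 2
m=100: L̂ = 0.7 + 100 = 100.7; r = 100.2 − 100.7 = -0.5
m=110: L̂ = 0.7 + 110 = 110.7; r = 109.7 − 110.7 = -1
Largest |r| is 2.5 at m = 40, residual -2.5.

m = 40, r = -2.5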